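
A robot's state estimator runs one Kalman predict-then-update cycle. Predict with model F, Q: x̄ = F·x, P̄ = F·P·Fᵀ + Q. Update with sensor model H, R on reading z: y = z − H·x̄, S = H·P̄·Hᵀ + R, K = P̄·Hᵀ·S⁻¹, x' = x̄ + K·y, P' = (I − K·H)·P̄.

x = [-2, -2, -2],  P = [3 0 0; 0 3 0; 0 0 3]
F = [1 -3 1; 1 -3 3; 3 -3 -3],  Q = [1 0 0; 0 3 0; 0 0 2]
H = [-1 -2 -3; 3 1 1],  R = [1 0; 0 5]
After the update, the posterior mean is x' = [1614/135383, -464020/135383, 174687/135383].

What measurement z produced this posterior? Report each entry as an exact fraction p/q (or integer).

z = [3, -2]

x̄ = F·x = [2, -2, 6]
P̄ = F·P·Fᵀ + Q = [34 39 27; 39 60 9; 27 9 83]
S = H·P̄·Hᵀ + R = [1448 -1059; -1059 868]
K = P̄·Hᵀ·S⁻¹ = [10388/135383 38877/135383; 35526/135383 72354/135383; -71985/135383 -60842/135383]
x' − x̄ = [-269152/135383, -193254/135383, -637611/135383] = K·y
y = (KᵀK)⁻¹·Kᵀ·(x' − x̄) = [19, -12]
z = y + H·x̄ = [19, -12] + [-16, 10] = [3, -2]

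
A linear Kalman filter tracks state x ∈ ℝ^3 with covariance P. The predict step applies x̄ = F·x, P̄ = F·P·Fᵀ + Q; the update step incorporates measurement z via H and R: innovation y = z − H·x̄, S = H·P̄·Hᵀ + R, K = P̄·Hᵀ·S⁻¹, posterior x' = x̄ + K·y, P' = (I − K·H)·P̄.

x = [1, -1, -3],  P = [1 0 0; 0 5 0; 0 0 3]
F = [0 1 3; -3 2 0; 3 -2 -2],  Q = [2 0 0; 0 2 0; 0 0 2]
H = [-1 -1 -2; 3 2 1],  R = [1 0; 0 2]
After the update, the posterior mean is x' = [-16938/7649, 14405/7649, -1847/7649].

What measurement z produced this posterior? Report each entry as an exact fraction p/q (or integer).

x̄ = F·x = [-10, -5, 11]
P̄ = F·P·Fᵀ + Q = [34 10 -28; 10 31 -29; -28 -29 43]
S = H·P̄·Hᵀ + R = [30 41; 41 311]
K = P̄·Hᵀ·S⁻¹ = [-122/7649 2328/7649; 2704/7649 1193/7649; -4960/7649 -1781/7649]
x' − x̄ = [59552/7649, 52650/7649, -85986/7649] = K·y
y = (KᵀK)⁻¹·Kᵀ·(x' − x̄) = [8, 26]
z = y + H·x̄ = [8, 26] + [-7, -29] = [1, -3]

z = [1, -3]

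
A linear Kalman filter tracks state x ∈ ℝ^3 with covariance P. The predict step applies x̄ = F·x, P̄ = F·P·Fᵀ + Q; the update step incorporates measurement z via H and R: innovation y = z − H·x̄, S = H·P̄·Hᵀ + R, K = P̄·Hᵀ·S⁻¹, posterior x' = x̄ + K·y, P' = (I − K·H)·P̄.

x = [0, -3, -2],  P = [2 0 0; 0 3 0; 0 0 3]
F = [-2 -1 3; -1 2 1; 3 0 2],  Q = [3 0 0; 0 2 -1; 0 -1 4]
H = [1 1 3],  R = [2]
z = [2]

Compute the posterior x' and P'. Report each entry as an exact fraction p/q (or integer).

x' = [207/206, -2721/412, 1027/412]
P' = [3134/103 683/206 -2295/206; 683/206 7299/412 -2873/412; -2295/206 -2873/412 2559/412]

x̄ = F·x = [-3, -8, -4]
P̄ = F·P·Fᵀ + Q = [41 7 6; 7 19 -1; 6 -1 34]
y = z − H·x̄ = [25]
S = H·P̄·Hᵀ + R = [412]
K = P̄·Hᵀ·S⁻¹ = [33/206; 23/412; 107/412]
x' = x̄ + K·y = [207/206, -2721/412, 1027/412]
P' = (I − K·H)·P̄ = [3134/103 683/206 -2295/206; 683/206 7299/412 -2873/412; -2295/206 -2873/412 2559/412]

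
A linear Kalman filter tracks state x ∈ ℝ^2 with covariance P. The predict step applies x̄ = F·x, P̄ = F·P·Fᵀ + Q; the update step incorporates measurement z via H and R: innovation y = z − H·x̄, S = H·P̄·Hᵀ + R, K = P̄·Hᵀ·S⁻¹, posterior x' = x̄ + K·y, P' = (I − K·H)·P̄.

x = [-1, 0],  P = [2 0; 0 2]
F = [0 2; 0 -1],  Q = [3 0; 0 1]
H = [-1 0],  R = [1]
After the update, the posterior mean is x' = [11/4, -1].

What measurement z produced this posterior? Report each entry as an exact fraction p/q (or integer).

x̄ = F·x = [0, 0]
P̄ = F·P·Fᵀ + Q = [11 -4; -4 3]
S = H·P̄·Hᵀ + R = [12]
K = P̄·Hᵀ·S⁻¹ = [-11/12; 1/3]
x' − x̄ = [11/4, -1] = K·y
y = (KᵀK)⁻¹·Kᵀ·(x' − x̄) = [-3]
z = y + H·x̄ = [-3] + [0] = [-3]

z = [-3]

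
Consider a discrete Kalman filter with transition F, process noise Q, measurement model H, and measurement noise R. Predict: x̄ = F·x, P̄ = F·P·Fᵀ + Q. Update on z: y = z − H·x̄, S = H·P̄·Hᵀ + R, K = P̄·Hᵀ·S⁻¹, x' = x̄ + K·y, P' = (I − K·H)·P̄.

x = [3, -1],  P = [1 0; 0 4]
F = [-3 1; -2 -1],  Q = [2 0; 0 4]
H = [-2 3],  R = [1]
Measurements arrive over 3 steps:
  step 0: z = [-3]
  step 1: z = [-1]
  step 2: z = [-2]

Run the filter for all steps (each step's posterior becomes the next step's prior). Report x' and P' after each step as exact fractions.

step 0: x' = [-1258/145, -981/145], P' = [1599/145 1058/145; 1058/145 716/145]
step 1: x' = [12529/4885, 7061/4885], P' = [115721/4885 77928/4885; 77928/4885 53012/4885]
step 2: x' = [-1006566/309025, -878763/309025], P' = [8260547/309025 5565986/309025; 5565986/309025 3784188/309025]

step 0: x̄ = F·x = [-10, -5]
step 0: P̄ = F·P·Fᵀ + Q = [15 2; 2 12]
step 0: y = z − H·x̄ = [-8]
step 0: S = H·P̄·Hᵀ + R = [145]
step 0: K = P̄·Hᵀ·S⁻¹ = [-24/145; 32/145]
step 0: x' = x̄ + K·y = [-1258/145, -981/145]
step 0: P' = (I − K·H)·P̄ = [1599/145 1058/145; 1058/145 716/145]
step 1: x̄ = F·x = [2793/145, 3497/145]
step 1: P̄ = F·P·Fᵀ + Q = [9049/145 9936/145; 9936/145 11924/145]
step 1: y = z − H·x̄ = [-1010/29]
step 1: S = H·P̄·Hᵀ + R = [4885/29]
step 1: K = P̄·Hᵀ·S⁻¹ = [2342/4885; 636/977]
step 1: x' = x̄ + K·y = [12529/4885, 7061/4885]
step 1: P' = (I − K·H)·P̄ = [115721/4885 77928/4885; 77928/4885 53012/4885]
step 2: x̄ = F·x = [-30526/4885, -32119/4885]
step 2: P̄ = F·P·Fᵀ + Q = [636703/4885 719242/4885; 719242/4885 847148/4885]
step 2: y = z − H·x̄ = [5107/977]
step 2: S = H·P̄·Hᵀ + R = [309025/977]
step 2: K = P̄·Hᵀ·S⁻¹ = [176864/309025; 220592/309025]
step 2: x' = x̄ + K·y = [-1006566/309025, -878763/309025]
step 2: P' = (I − K·H)·P̄ = [8260547/309025 5565986/309025; 5565986/309025 3784188/309025]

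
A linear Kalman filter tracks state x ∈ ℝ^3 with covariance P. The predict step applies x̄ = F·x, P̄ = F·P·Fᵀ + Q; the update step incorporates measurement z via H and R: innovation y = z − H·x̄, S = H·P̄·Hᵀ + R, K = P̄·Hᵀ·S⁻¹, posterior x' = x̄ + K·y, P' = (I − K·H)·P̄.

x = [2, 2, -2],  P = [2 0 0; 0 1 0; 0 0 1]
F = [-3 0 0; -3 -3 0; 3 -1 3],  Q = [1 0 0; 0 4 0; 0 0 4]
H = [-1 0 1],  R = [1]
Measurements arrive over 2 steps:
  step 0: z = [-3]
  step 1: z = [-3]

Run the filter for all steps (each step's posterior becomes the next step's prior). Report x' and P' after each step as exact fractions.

step 0: x' = [-269/88, -75/8, -263/44], P' = [303/88 33/8 133/44; 33/8 149/8 15/4; 133/44 15/4 79/22]
step 1: x' = [12069/19159, 443400/19159, -47511/19159], P' = [80127/19159 422193/19159 73280/19159; 422193/19159 3841570/19159 410847/19159; 73280/19159 410847/19159 85504/19159]

step 0: x̄ = F·x = [-6, -12, -2]
step 0: P̄ = F·P·Fᵀ + Q = [19 18 -18; 18 31 -15; -18 -15 32]
step 0: y = z − H·x̄ = [-7]
step 0: S = H·P̄·Hᵀ + R = [88]
step 0: K = P̄·Hᵀ·S⁻¹ = [-37/88; -3/8; 25/44]
step 0: x' = x̄ + K·y = [-269/88, -75/8, -263/44]
step 0: P' = (I − K·H)·P̄ = [303/88 33/8 133/44; 33/8 149/8 15/4; 133/44 15/4 79/22]
step 1: x̄ = F·x = [807/88, 1641/44, -195/11]
step 1: P̄ = F·P·Fᵀ + Q = [2815/88 2997/44 -504/11; 2997/44 6091/22 -669/11; -504/11 -669/11 1024/11]
step 1: y = z − H·x̄ = [2103/88]
step 1: S = H·P̄·Hᵀ + R = [19159/88]
step 1: K = P̄·Hᵀ·S⁻¹ = [-6847/19159; -11346/19159; 12224/19159]
step 1: x' = x̄ + K·y = [12069/19159, 443400/19159, -47511/19159]
step 1: P' = (I − K·H)·P̄ = [80127/19159 422193/19159 73280/19159; 422193/19159 3841570/19159 410847/19159; 73280/19159 410847/19159 85504/19159]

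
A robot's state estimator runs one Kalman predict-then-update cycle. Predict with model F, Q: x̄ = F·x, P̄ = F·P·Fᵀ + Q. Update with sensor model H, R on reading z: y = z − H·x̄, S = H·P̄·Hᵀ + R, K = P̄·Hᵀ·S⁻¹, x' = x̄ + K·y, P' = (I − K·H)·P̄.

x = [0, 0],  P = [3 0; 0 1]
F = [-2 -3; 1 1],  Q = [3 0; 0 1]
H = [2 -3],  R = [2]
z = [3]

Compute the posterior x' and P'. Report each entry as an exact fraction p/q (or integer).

x̄ = F·x = [0, 0]
P̄ = F·P·Fᵀ + Q = [24 -9; -9 5]
y = z − H·x̄ = [3]
S = H·P̄·Hᵀ + R = [251]
K = P̄·Hᵀ·S⁻¹ = [75/251; -33/251]
x' = x̄ + K·y = [225/251, -99/251]
P' = (I − K·H)·P̄ = [399/251 216/251; 216/251 166/251]

x' = [225/251, -99/251]
P' = [399/251 216/251; 216/251 166/251]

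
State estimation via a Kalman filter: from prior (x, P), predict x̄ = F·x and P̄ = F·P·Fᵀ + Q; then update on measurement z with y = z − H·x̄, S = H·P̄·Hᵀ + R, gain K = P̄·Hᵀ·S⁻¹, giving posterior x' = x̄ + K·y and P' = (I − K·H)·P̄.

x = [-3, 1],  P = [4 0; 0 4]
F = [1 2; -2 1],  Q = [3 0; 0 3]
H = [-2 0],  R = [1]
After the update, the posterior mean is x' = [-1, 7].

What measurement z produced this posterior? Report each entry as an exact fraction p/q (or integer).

z = [2]

x̄ = F·x = [-1, 7]
P̄ = F·P·Fᵀ + Q = [23 0; 0 23]
S = H·P̄·Hᵀ + R = [93]
K = P̄·Hᵀ·S⁻¹ = [-46/93; 0]
x' − x̄ = [0, 0] = K·y
y = (KᵀK)⁻¹·Kᵀ·(x' − x̄) = [0]
z = y + H·x̄ = [0] + [2] = [2]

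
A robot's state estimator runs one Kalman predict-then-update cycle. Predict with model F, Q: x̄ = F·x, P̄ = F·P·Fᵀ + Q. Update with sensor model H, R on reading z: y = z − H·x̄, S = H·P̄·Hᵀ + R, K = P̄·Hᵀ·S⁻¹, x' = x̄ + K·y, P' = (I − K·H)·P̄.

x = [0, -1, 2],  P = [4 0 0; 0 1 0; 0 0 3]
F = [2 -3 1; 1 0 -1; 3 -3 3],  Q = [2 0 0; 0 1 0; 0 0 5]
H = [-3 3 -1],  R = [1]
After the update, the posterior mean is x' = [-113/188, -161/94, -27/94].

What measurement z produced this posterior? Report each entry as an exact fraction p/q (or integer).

x̄ = F·x = [5, -2, 9]
P̄ = F·P·Fᵀ + Q = [30 5 42; 5 8 3; 42 3 77]
S = H·P̄·Hᵀ + R = [564]
K = P̄·Hᵀ·S⁻¹ = [-39/188; 1/94; -97/282]
x' − x̄ = [-1053/188, 27/94, -873/94] = K·y
y = (KᵀK)⁻¹·Kᵀ·(x' − x̄) = [27]
z = y + H·x̄ = [27] + [-30] = [-3]

z = [-3]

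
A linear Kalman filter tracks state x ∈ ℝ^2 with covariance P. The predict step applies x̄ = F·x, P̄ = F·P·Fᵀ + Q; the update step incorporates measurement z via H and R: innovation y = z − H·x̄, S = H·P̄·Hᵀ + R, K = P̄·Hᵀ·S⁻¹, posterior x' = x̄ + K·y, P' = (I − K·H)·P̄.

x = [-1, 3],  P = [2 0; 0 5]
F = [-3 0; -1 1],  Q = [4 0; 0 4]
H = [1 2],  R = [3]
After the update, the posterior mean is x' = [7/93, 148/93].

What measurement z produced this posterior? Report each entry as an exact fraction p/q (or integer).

x̄ = F·x = [3, 4]
P̄ = F·P·Fᵀ + Q = [22 6; 6 11]
S = H·P̄·Hᵀ + R = [93]
K = P̄·Hᵀ·S⁻¹ = [34/93; 28/93]
x' − x̄ = [-272/93, -224/93] = K·y
y = (KᵀK)⁻¹·Kᵀ·(x' − x̄) = [-8]
z = y + H·x̄ = [-8] + [11] = [3]

z = [3]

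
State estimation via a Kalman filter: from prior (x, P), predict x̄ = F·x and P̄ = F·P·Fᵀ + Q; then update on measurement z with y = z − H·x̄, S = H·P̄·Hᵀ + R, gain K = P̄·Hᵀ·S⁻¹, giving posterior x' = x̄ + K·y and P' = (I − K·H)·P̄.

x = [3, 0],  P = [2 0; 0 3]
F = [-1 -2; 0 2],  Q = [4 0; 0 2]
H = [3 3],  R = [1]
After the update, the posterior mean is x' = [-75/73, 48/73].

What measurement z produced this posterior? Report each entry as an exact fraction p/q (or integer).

x̄ = F·x = [-3, 0]
P̄ = F·P·Fᵀ + Q = [18 -12; -12 14]
S = H·P̄·Hᵀ + R = [73]
K = P̄·Hᵀ·S⁻¹ = [18/73; 6/73]
x' − x̄ = [144/73, 48/73] = K·y
y = (KᵀK)⁻¹·Kᵀ·(x' − x̄) = [8]
z = y + H·x̄ = [8] + [-9] = [-1]

z = [-1]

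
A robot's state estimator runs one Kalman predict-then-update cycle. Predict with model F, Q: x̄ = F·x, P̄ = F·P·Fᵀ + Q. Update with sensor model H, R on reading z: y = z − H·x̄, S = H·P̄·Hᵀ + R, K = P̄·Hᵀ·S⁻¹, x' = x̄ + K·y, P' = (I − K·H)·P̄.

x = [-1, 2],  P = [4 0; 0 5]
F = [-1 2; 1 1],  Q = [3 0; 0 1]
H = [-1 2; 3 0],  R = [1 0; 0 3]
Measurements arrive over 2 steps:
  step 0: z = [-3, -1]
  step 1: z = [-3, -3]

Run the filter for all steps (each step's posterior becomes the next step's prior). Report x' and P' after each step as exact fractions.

step 0: x' = [-743/2933, -4651/2933], P' = [963/2933 474/2933; 474/2933 946/2933]
step 1: x' = [-34257/30455, -673938/335005], P' = [9178/30455 4187/30455; 4187/30455 95098/335005]

step 0: x̄ = F·x = [5, 1]
step 0: P̄ = F·P·Fᵀ + Q = [27 6; 6 10]
step 0: y = z − H·x̄ = [0, -16]
step 0: S = H·P̄·Hᵀ + R = [44 -45; -45 246]
step 0: K = P̄·Hᵀ·S⁻¹ = [-15/2933 963/2933; 1418/2933 474/2933]
step 0: x' = x̄ + K·y = [-743/2933, -4651/2933]
step 0: P' = (I − K·H)·P̄ = [963/2933 474/2933; 474/2933 946/2933]
step 1: x̄ = F·x = [-8559/2933, -5394/2933]
step 1: P̄ = F·P·Fᵀ + Q = [11650/2933 1403/2933; 1403/2933 5790/2933]
step 1: y = z − H·x̄ = [-6570/2933, 16878/2933]
step 1: S = H·P̄·Hᵀ + R = [32131/2933 -26532/2933; -26532/2933 113649/2933]
step 1: K = P̄·Hᵀ·S⁻¹ = [-804/30455 9178/30455; 144139/335005 4187/30455]
step 1: x' = x̄ + K·y = [-34257/30455, -673938/335005]
step 1: P' = (I − K·H)·P̄ = [9178/30455 4187/30455; 4187/30455 95098/335005]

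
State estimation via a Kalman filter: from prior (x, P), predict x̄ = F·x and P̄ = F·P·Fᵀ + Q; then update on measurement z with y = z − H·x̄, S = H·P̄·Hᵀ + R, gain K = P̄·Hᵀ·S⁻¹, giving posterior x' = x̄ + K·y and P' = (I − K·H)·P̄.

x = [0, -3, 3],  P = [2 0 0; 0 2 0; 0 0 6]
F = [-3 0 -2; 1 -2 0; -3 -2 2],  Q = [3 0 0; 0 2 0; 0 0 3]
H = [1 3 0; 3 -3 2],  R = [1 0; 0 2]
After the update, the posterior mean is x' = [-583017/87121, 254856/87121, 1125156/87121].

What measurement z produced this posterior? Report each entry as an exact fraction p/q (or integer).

x̄ = F·x = [-6, 6, 12]
P̄ = F·P·Fᵀ + Q = [45 -6 -6; -6 12 2; -6 2 53]
S = H·P̄·Hᵀ + R = [118 -9; -9 739]
K = P̄·Hᵀ·S⁻¹ = [21222/87121 16881/87121; 21720/87121 -5630/87121; 738/87121 9676/87121]
x' − x̄ = [-60291/87121, -267870/87121, 79704/87121] = K·y
y = (KᵀK)⁻¹·Kᵀ·(x' − x̄) = [-10, 9]
z = y + H·x̄ = [-10, 9] + [12, -12] = [2, -3]

z = [2, -3]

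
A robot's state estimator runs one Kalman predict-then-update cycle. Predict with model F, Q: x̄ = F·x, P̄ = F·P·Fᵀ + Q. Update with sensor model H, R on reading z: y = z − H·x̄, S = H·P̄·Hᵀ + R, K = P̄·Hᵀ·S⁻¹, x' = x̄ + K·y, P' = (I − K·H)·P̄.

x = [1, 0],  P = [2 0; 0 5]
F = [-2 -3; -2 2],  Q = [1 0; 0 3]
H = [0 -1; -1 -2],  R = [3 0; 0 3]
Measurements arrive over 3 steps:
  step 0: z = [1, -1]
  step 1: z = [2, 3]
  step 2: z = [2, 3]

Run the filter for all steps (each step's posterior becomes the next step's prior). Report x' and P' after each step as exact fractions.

step 0: x̄ = F·x = [-2, -2]
step 0: P̄ = F·P·Fᵀ + Q = [54 -22; -22 31]
step 0: y = z − H·x̄ = [-1, -7]
step 0: S = H·P̄·Hᵀ + R = [34 40; 40 93]
step 0: K = P̄·Hᵀ·S⁻¹ = [1223/781 -610/781; -1283/1562 -60/781]
step 0: x' = x̄ + K·y = [135/71, -91/142]
step 0: P' = (I − K·H)·P̄ = [9168/781 -3669/781; -3669/781 3849/1562]
step 1: x̄ = F·x = [-267/142, -361/71]
step 1: P̄ = F·P·Fᵀ + Q = [21491/1562 1617/71; 1617/71 6915/71]
step 1: y = z − H·x̄ = [-219/71, -1285/142]
step 1: S = H·P̄·Hᵀ + R = [7128/71 15447/71; 15447/71 776993/1562]
step 1: K = P̄·Hᵀ·S⁻¹ = [409852/678381 -7883/20557; -579769/1356762 -5149/20557]
step 1: x' = x̄ + K·y = [-61888/226127, -339151/226127]
step 1: P' = (I − K·H)·P̄ = [1079843/226127 -409852/226127; -409852/226127 579769/452254]
step 2: x̄ = F·x = [1141229/226127, -554526/226127]
step 2: P̄ = F·P·Fᵀ + Q = [4472471/452254 1760361/226127; 1760361/226127 9436107/226127]
step 2: y = z − H·x̄ = [-102272/226127, 710558/226127]
step 2: S = H·P̄·Hᵀ + R = [10114488/226127 20632575/226127; 20632575/226127 95400977/452254]
step 2: K = P̄·Hᵀ·S⁻¹ = [51314494/83674023 -10764795/27891341; -71947069/167348046 -6877525/27891341]
step 2: x' = x̄ + K·y = [297603347/83674023, -253755532/83674023]
step 2: P' = (I − K·H)·P̄ = [134923373/27891341 -51314494/27891341; -51314494/27891341 71947069/55782682]

step 0: x' = [135/71, -91/142], P' = [9168/781 -3669/781; -3669/781 3849/1562]
step 1: x' = [-61888/226127, -339151/226127], P' = [1079843/226127 -409852/226127; -409852/226127 579769/452254]
step 2: x' = [297603347/83674023, -253755532/83674023], P' = [134923373/27891341 -51314494/27891341; -51314494/27891341 71947069/55782682]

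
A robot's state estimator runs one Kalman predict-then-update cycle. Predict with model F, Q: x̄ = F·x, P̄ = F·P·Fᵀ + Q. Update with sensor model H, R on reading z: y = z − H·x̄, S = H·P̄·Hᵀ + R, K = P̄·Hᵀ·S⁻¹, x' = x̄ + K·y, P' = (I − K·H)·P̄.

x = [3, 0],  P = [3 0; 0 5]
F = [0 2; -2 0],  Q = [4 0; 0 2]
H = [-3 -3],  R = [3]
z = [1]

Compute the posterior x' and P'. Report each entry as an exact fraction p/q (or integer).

x̄ = F·x = [0, -6]
P̄ = F·P·Fᵀ + Q = [24 0; 0 14]
y = z − H·x̄ = [-17]
S = H·P̄·Hᵀ + R = [345]
K = P̄·Hᵀ·S⁻¹ = [-24/115; -14/115]
x' = x̄ + K·y = [408/115, -452/115]
P' = (I − K·H)·P̄ = [1032/115 -1008/115; -1008/115 1022/115]

x' = [408/115, -452/115]
P' = [1032/115 -1008/115; -1008/115 1022/115]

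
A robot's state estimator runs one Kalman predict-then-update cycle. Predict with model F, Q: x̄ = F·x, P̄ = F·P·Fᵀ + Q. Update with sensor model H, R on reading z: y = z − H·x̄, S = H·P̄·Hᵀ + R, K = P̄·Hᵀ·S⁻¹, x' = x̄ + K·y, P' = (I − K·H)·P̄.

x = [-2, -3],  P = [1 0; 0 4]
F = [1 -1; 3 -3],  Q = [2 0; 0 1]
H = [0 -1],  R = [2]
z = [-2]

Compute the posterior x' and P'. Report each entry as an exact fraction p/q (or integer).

x̄ = F·x = [1, 3]
P̄ = F·P·Fᵀ + Q = [7 15; 15 46]
y = z − H·x̄ = [1]
S = H·P̄·Hᵀ + R = [48]
K = P̄·Hᵀ·S⁻¹ = [-5/16; -23/24]
x' = x̄ + K·y = [11/16, 49/24]
P' = (I − K·H)·P̄ = [37/16 5/8; 5/8 23/12]

x' = [11/16, 49/24]
P' = [37/16 5/8; 5/8 23/12]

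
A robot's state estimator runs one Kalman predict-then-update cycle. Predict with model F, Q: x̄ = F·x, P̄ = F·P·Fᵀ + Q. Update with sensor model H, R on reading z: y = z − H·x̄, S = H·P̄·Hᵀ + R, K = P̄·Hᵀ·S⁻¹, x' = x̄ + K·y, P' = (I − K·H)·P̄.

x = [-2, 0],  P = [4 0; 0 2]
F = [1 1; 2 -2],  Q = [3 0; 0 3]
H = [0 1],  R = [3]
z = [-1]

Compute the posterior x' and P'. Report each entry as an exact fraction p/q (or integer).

x' = [-8/5, -13/10]
P' = [127/15 2/5; 2/5 27/10]

x̄ = F·x = [-2, -4]
P̄ = F·P·Fᵀ + Q = [9 4; 4 27]
y = z − H·x̄ = [3]
S = H·P̄·Hᵀ + R = [30]
K = P̄·Hᵀ·S⁻¹ = [2/15; 9/10]
x' = x̄ + K·y = [-8/5, -13/10]
P' = (I − K·H)·P̄ = [127/15 2/5; 2/5 27/10]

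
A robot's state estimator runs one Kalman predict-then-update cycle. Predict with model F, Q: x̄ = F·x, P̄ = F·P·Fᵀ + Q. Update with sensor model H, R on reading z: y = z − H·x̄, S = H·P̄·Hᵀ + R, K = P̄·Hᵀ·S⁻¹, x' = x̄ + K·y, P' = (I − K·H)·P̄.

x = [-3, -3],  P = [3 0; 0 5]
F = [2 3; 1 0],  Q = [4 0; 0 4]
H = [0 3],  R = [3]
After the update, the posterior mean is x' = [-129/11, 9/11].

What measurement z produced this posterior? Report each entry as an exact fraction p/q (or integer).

x̄ = F·x = [-15, -3]
P̄ = F·P·Fᵀ + Q = [61 6; 6 7]
S = H·P̄·Hᵀ + R = [66]
K = P̄·Hᵀ·S⁻¹ = [3/11; 7/22]
x' − x̄ = [36/11, 42/11] = K·y
y = (KᵀK)⁻¹·Kᵀ·(x' − x̄) = [12]
z = y + H·x̄ = [12] + [-9] = [3]

z = [3]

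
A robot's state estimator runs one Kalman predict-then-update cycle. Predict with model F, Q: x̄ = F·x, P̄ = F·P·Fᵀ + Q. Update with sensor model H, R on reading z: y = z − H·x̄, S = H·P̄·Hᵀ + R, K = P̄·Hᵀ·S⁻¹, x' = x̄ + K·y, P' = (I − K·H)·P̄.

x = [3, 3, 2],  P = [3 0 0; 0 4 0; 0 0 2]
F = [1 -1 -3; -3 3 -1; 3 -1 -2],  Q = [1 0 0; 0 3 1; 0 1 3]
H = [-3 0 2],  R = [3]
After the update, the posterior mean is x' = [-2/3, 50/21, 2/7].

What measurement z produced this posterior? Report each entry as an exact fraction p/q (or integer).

z = [2]

x̄ = F·x = [-6, -2, 2]
P̄ = F·P·Fᵀ + Q = [26 -15 25; -15 68 -34; 25 -34 42]
S = H·P̄·Hᵀ + R = [105]
K = P̄·Hᵀ·S⁻¹ = [-4/15; -23/105; 3/35]
x' − x̄ = [16/3, 92/21, -12/7] = K·y
y = (KᵀK)⁻¹·Kᵀ·(x' − x̄) = [-20]
z = y + H·x̄ = [-20] + [22] = [2]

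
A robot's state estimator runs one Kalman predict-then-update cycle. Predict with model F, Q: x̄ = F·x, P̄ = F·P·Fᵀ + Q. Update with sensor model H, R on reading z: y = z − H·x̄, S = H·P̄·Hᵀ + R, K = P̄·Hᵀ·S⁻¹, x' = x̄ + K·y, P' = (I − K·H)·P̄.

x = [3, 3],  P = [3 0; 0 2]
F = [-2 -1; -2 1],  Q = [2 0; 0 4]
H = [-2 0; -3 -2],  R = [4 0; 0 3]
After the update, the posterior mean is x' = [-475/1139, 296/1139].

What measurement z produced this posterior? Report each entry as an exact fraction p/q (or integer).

x̄ = F·x = [-9, -3]
P̄ = F·P·Fᵀ + Q = [16 10; 10 18]
S = H·P̄·Hᵀ + R = [68 136; 136 339]
K = P̄·Hᵀ·S⁻¹ = [-400/1139 -4/67; 549/1139 -26/67]
x' − x̄ = [9776/1139, 3713/1139] = K·y
y = (KᵀK)⁻¹·Kᵀ·(x' − x̄) = [-19, -32]
z = y + H·x̄ = [-19, -32] + [18, 33] = [-1, 1]

z = [-1, 1]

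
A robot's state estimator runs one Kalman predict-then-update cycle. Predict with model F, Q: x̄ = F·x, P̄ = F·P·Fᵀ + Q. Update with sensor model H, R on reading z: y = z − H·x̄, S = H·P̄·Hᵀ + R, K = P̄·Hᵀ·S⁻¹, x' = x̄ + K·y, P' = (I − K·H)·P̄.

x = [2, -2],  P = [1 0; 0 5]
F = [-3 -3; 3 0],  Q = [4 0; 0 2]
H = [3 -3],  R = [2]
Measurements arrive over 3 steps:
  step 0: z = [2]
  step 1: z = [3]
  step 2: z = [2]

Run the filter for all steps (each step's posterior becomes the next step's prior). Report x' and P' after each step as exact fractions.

step 0: x̄ = F·x = [0, 6]
step 0: P̄ = F·P·Fᵀ + Q = [58 -9; -9 11]
step 0: y = z − H·x̄ = [20]
step 0: S = H·P̄·Hᵀ + R = [785]
step 0: K = P̄·Hᵀ·S⁻¹ = [201/785; -12/157]
step 0: x' = x̄ + K·y = [804/157, 702/157]
step 0: P' = (I − K·H)·P̄ = [5129/785 999/157; 999/157 1007/157]
step 1: x̄ = F·x = [-4518/157, 2412/157]
step 1: P̄ = F·P·Fᵀ + Q = [184526/785 -91116/785; -91116/785 47731/785]
step 1: y = z − H·x̄ = [21261/157]
step 1: S = H·P̄·Hᵀ + R = [3731971/785]
step 1: K = P̄·Hᵀ·S⁻¹ = [826926/3731971; -416541/3731971]
step 1: x' = x̄ + K·y = [4587444/3731971, 926343/3731971]
step 1: P' = (I − K·H)·P̄ = [6164422/3731971 5613138/3731971; 5613138/3731971 5890832/3731971]
step 2: x̄ = F·x = [-16541361/3731971, 13762332/3731971]
step 2: P̄ = F·P·Fᵀ + Q = [224461654/3731971 -105998040/3731971; -105998040/3731971 62943740/3731971]
step 2: y = z − H·x̄ = [98375021/3731971]
step 2: S = H·P̄·Hᵀ + R = [4502077208/3731971]
step 2: K = P̄·Hᵀ·S⁻¹ = [495689541/2251038604; -126706335/1125519302]
step 2: x' = x̄ + K·y = [3089045127/2251038604, 810572199/1125519302]
step 2: P' = (I − K·H)·P̄ = [1856338937/1125519302 845554545/562759651; 845554545/562759651 887789990/562759651]

step 0: x' = [804/157, 702/157], P' = [5129/785 999/157; 999/157 1007/157]
step 1: x' = [4587444/3731971, 926343/3731971], P' = [6164422/3731971 5613138/3731971; 5613138/3731971 5890832/3731971]
step 2: x' = [3089045127/2251038604, 810572199/1125519302], P' = [1856338937/1125519302 845554545/562759651; 845554545/562759651 887789990/562759651]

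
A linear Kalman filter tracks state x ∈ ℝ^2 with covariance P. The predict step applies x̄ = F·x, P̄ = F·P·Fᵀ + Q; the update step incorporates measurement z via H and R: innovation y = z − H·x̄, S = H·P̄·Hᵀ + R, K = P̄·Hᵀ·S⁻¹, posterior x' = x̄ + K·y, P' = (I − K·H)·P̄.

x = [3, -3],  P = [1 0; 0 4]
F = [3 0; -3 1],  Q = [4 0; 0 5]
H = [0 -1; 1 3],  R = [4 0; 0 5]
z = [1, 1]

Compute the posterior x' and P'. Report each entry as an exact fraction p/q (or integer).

x̄ = F·x = [9, -12]
P̄ = F·P·Fᵀ + Q = [13 -9; -9 18]
y = z − H·x̄ = [-11, 28]
S = H·P̄·Hᵀ + R = [22 -45; -45 126]
K = P̄·Hᵀ·S⁻¹ = [56/83 97/747; -27/83 20/83]
x' = x̄ + K·y = [3895/747, -139/83]
P' = (I − K·H)·P̄ = [6533/747 -224/83; -224/83 108/83]

x' = [3895/747, -139/83]
P' = [6533/747 -224/83; -224/83 108/83]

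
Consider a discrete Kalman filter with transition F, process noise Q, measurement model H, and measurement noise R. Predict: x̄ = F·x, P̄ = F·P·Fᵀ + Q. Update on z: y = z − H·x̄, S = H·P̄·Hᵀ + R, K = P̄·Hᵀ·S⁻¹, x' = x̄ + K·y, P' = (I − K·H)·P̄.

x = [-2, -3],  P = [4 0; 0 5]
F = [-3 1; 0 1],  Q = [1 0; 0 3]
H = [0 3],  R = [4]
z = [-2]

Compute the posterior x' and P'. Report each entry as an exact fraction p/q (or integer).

x' = [333/76, -15/19]
P' = [2967/76 5/19; 5/19 8/19]

x̄ = F·x = [3, -3]
P̄ = F·P·Fᵀ + Q = [42 5; 5 8]
y = z − H·x̄ = [7]
S = H·P̄·Hᵀ + R = [76]
K = P̄·Hᵀ·S⁻¹ = [15/76; 6/19]
x' = x̄ + K·y = [333/76, -15/19]
P' = (I − K·H)·P̄ = [2967/76 5/19; 5/19 8/19]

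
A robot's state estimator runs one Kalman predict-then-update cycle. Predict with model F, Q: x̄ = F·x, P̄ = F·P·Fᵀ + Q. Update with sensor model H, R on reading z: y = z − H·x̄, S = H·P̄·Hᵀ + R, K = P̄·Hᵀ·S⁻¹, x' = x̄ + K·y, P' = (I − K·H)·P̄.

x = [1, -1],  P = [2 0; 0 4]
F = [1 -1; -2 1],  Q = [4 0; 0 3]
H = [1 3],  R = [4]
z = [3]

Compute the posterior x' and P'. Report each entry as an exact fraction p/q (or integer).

x' = [62/101, 67/101]
P' = [814/101 -290/101; -290/101 146/101]

x̄ = F·x = [2, -3]
P̄ = F·P·Fᵀ + Q = [10 -8; -8 15]
y = z − H·x̄ = [10]
S = H·P̄·Hᵀ + R = [101]
K = P̄·Hᵀ·S⁻¹ = [-14/101; 37/101]
x' = x̄ + K·y = [62/101, 67/101]
P' = (I − K·H)·P̄ = [814/101 -290/101; -290/101 146/101]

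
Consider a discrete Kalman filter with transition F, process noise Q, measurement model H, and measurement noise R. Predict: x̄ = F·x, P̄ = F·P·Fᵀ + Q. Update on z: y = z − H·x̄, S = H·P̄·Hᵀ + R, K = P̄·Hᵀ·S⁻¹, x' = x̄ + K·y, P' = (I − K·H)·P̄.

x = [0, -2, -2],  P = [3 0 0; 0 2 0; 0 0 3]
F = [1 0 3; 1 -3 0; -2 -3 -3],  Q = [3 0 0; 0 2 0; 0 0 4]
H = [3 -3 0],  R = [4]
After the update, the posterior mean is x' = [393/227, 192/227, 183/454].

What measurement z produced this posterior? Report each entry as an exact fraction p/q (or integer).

z = [3]

x̄ = F·x = [-6, 6, 12]
P̄ = F·P·Fᵀ + Q = [33 3 -33; 3 23 12; -33 12 61]
S = H·P̄·Hᵀ + R = [454]
K = P̄·Hᵀ·S⁻¹ = [45/227; -30/227; -135/454]
x' − x̄ = [1755/227, -1170/227, -5265/454] = K·y
y = (KᵀK)⁻¹·Kᵀ·(x' − x̄) = [39]
z = y + H·x̄ = [39] + [-36] = [3]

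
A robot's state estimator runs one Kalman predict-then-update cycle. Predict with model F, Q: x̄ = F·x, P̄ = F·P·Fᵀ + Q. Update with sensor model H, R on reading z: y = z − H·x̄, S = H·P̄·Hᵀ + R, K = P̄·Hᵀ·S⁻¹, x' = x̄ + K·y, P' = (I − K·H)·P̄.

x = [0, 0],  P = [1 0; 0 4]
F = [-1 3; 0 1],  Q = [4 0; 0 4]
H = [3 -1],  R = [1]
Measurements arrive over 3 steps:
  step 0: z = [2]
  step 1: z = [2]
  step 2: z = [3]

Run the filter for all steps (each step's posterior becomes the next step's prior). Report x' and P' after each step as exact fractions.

step 0: x' = [37/51, 28/153], P' = [25/34 94/51; 94/51 832/153]
step 1: x' = [15504/18799, 9080/18799], P' = [14409/18799 36288/18799; 36288/18799 533924/93995]
step 2: x' = [12178875/9988072, 4967143/7491054], P' = [7672735/9988072 4831737/2497018; 4831737/2497018 21323930/3745527]

step 0: x̄ = F·x = [0, 0]
step 0: P̄ = F·P·Fᵀ + Q = [41 12; 12 8]
step 0: y = z − H·x̄ = [2]
step 0: S = H·P̄·Hᵀ + R = [306]
step 0: K = P̄·Hᵀ·S⁻¹ = [37/102; 14/153]
step 0: x' = x̄ + K·y = [37/51, 28/153]
step 0: P' = (I − K·H)·P̄ = [25/34 94/51; 94/51 832/153]
step 1: x̄ = F·x = [-3/17, 28/153]
step 1: P̄ = F·P·Fᵀ + Q = [1449/34 246/17; 246/17 1444/153]
step 1: y = z − H·x̄ = [415/153]
step 1: S = H·P̄·Hᵀ + R = [93995/306]
step 1: K = P̄·Hᵀ·S⁻¹ = [6939/18799; 10396/93995]
step 1: x' = x̄ + K·y = [15504/18799, 9080/18799]
step 1: P' = (I − K·H)·P̄ = [14409/18799 36288/18799; 36288/18799 533924/93995]
step 2: x̄ = F·x = [11736/18799, 9080/18799]
step 2: P̄ = F·P·Fᵀ + Q = [4164701/93995 1420332/93995; 1420332/93995 909904/93995]
step 2: y = z − H·x̄ = [30269/18799]
step 2: S = H·P̄·Hᵀ + R = [29964216/93995]
step 2: K = P̄·Hᵀ·S⁻¹ = [3691257/9988072; 837773/7491054]
step 2: x' = x̄ + K·y = [12178875/9988072, 4967143/7491054]
step 2: P' = (I − K·H)·P̄ = [7672735/9988072 4831737/2497018; 4831737/2497018 21323930/3745527]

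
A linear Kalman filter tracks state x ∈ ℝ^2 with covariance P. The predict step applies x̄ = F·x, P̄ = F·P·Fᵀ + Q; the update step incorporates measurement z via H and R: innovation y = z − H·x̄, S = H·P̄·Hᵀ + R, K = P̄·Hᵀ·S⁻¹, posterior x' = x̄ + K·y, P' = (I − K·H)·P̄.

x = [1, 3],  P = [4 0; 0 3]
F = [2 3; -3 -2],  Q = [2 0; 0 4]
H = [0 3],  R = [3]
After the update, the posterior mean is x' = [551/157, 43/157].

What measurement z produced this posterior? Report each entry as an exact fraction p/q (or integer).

x̄ = F·x = [11, -9]
P̄ = F·P·Fᵀ + Q = [45 -42; -42 52]
S = H·P̄·Hᵀ + R = [471]
K = P̄·Hᵀ·S⁻¹ = [-42/157; 52/157]
x' − x̄ = [-1176/157, 1456/157] = K·y
y = (KᵀK)⁻¹·Kᵀ·(x' − x̄) = [28]
z = y + H·x̄ = [28] + [-27] = [1]

z = [1]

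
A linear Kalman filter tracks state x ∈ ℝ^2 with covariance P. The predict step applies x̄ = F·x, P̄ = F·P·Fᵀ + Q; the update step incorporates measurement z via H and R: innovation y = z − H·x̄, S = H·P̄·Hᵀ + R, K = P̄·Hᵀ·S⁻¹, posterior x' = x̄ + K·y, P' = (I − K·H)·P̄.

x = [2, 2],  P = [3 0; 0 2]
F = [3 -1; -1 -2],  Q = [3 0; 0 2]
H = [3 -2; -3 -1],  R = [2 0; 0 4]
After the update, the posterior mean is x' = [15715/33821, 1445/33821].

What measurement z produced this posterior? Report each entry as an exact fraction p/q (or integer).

z = [1, -2]

x̄ = F·x = [4, -6]
P̄ = F·P·Fᵀ + Q = [32 -5; -5 13]
S = H·P̄·Hᵀ + R = [402 -277; -277 275]
K = P̄·Hᵀ·S⁻¹ = [3943/33821 -7220/33821; -10721/33821 -10553/33821]
x' − x̄ = [-119569/33821, 204371/33821] = K·y
y = (KᵀK)⁻¹·Kᵀ·(x' − x̄) = [-23, 4]
z = y + H·x̄ = [-23, 4] + [24, -6] = [1, -2]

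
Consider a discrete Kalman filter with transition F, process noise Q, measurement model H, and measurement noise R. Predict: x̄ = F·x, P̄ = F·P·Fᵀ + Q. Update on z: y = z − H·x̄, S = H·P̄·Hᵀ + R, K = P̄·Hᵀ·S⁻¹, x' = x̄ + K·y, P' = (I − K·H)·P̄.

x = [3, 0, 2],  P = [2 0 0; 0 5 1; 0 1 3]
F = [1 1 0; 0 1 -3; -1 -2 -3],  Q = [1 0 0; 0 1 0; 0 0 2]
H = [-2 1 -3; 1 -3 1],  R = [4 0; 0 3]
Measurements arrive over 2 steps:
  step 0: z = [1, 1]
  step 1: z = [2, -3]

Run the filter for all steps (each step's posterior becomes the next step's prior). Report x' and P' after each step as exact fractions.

step 0: x' = [128956/49901, -13837/49901, -110066/49901], P' = [193417/49901 26569/49901 -126547/49901; 26569/49901 27348/49901 -1186/49901; -126547/49901 -1186/49901 112648/49901]
step 1: x' = [297398960/438919393, 466814488/438919393, -261504182/438919393], P' = [1405406333/438919393 262607243/438919393 -848058293/438919393; 262607243/438919393 251044858/438919393 -18470756/438919393; -848058293/438919393 -18470756/438919393 768281990/438919393]

step 0: x̄ = F·x = [3, -6, -9]
step 0: P̄ = F·P·Fᵀ + Q = [8 2 -15; 2 27 20; -15 20 63]
step 0: y = z − H·x̄ = [-14, -11]
step 0: S = H·P̄·Hᵀ + R = [322 3; 3 155]
step 0: K = P̄·Hᵀ·S⁻¹ = [4844/49901 -4279/49901; -5558/49901 -18887/49901; -21509/49901 -3447/49901]
step 0: x' = x̄ + K·y = [128956/49901, -13837/49901, -110066/49901]
step 0: P' = (I − K·H)·P̄ = [193417/49901 26569/49901 -126547/49901; 26569/49901 27348/49901 -1186/49901; -126547/49901 -1186/49901 112648/49901]
step 1: x̄ = F·x = [115119/49901, 316361/49901, 228916/49901]
step 1: P̄ = F·P·Fᵀ + Q = [323804/49901 437116/49901 55379/49901; 437116/49901 1098197/49901 549368/49901; 55379/49901 549368/49901 749205/49901]
step 1: y = z − H·x̄ = [700427/49901, 455345/49901]
step 1: S = H·P̄·Hᵀ + R = [4955738/49901 2086783/49901; 2086783/49901 5298339/49901]
step 1: K = P̄·Hᵀ·S⁻¹ = [-1007636/438919393 -76824563/438919393; -54689340/438919393 -169666029/438919393; -156800035/438919393 -8121345/438919393]
step 1: x' = x̄ + K·y = [297398960/438919393, 466814488/438919393, -261504182/438919393]
step 1: P' = (I − K·H)·P̄ = [1405406333/438919393 262607243/438919393 -848058293/438919393; 262607243/438919393 251044858/438919393 -18470756/438919393; -848058293/438919393 -18470756/438919393 768281990/438919393]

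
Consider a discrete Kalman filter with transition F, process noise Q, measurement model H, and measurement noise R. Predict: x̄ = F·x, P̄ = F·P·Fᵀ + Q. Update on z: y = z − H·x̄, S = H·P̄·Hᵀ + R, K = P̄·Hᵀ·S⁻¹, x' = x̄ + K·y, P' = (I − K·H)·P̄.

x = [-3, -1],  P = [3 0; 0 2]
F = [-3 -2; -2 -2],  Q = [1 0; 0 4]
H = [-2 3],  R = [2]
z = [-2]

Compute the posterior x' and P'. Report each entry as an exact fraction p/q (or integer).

x̄ = F·x = [11, 8]
P̄ = F·P·Fᵀ + Q = [36 26; 26 24]
y = z − H·x̄ = [-4]
S = H·P̄·Hᵀ + R = [50]
K = P̄·Hᵀ·S⁻¹ = [3/25; 2/5]
x' = x̄ + K·y = [263/25, 32/5]
P' = (I − K·H)·P̄ = [882/25 118/5; 118/5 16]

x' = [263/25, 32/5]
P' = [882/25 118/5; 118/5 16]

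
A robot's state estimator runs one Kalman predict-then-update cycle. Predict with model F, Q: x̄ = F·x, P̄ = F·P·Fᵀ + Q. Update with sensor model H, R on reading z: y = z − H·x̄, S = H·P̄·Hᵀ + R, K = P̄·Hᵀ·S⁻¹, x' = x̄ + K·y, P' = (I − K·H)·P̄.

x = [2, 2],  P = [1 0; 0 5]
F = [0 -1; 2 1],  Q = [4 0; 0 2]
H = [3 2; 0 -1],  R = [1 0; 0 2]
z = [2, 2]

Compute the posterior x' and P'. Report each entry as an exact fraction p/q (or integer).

x' = [950/809, -618/809]
P' = [684/809 -898/809; -898/809 1354/809]

x̄ = F·x = [-2, 6]
P̄ = F·P·Fᵀ + Q = [9 -5; -5 11]
y = z − H·x̄ = [-4, 8]
S = H·P̄·Hᵀ + R = [66 -7; -7 13]
K = P̄·Hᵀ·S⁻¹ = [256/809 449/809; 14/809 -677/809]
x' = x̄ + K·y = [950/809, -618/809]
P' = (I − K·H)·P̄ = [684/809 -898/809; -898/809 1354/809]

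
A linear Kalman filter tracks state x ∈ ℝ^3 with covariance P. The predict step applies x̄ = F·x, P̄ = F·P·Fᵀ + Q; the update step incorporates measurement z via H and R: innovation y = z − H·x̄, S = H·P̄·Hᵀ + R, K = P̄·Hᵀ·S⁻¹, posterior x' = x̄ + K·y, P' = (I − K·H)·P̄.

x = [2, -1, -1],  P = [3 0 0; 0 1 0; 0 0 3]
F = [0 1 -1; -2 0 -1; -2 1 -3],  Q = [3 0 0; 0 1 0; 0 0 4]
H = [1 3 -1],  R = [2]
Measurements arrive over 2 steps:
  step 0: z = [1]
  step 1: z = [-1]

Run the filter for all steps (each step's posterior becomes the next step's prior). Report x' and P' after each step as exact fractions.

step 0: x' = [16/23, 11/23, 94/69], P' = [149/23 9/23 172/23; 9/23 68/23 193/23; 172/23 193/23 2195/69]
step 1: x' = [-1126/14717, -11988/14717, -21939/14717], P' = [101875/14717 56308/14717 263241/14717; 56308/14717 111184/14717 371712/14717; 263241/14717 371712/14717 1345533/14717]

step 0: x̄ = F·x = [0, -3, -2]
step 0: P̄ = F·P·Fᵀ + Q = [7 3 10; 3 16 21; 10 21 44]
step 0: y = z − H·x̄ = [8]
step 0: S = H·P̄·Hᵀ + R = [69]
step 0: K = P̄·Hᵀ·S⁻¹ = [2/23; 10/23; 29/69]
step 0: x' = x̄ + K·y = [16/23, 11/23, 94/69]
step 0: P' = (I − K·H)·P̄ = [149/23 9/23 172/23; 9/23 68/23 193/23; 172/23 193/23 2195/69]
step 1: x̄ = F·x = [-61/69, -190/69, -5]
step 1: P̄ = F·P·Fᵀ + Q = [1448/69 2594/69 79; 2594/69 6116/69 172; 79 172 357]
step 1: y = z − H·x̄ = [217/69]
step 1: S = H·P̄·Hᵀ + R = [14717/69]
step 1: K = P̄·Hᵀ·S⁻¹ = [3779/14717; 9074/14717; 16422/14717]
step 1: x' = x̄ + K·y = [-1126/14717, -11988/14717, -21939/14717]
step 1: P' = (I − K·H)·P̄ = [101875/14717 56308/14717 263241/14717; 56308/14717 111184/14717 371712/14717; 263241/14717 371712/14717 1345533/14717]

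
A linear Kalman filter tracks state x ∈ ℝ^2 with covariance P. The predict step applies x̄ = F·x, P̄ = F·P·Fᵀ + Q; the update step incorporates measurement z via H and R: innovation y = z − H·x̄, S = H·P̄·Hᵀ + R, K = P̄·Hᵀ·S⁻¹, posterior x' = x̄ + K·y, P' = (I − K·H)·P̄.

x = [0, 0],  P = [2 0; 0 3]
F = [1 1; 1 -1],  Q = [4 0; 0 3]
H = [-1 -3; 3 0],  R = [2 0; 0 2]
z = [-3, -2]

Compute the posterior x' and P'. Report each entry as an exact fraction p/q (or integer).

x̄ = F·x = [0, 0]
P̄ = F·P·Fᵀ + Q = [9 -1; -1 8]
y = z − H·x̄ = [-3, -2]
S = H·P̄·Hᵀ + R = [77 -18; -18 83]
K = P̄·Hᵀ·S⁻¹ = [-12/6067 1971/6067; -1963/6067 -645/6067]
x' = x̄ + K·y = [-3906/6067, 7179/6067]
P' = (I − K·H)·P̄ = [1314/6067 -430/6067; -430/6067 1452/6067]

x' = [-3906/6067, 7179/6067]
P' = [1314/6067 -430/6067; -430/6067 1452/6067]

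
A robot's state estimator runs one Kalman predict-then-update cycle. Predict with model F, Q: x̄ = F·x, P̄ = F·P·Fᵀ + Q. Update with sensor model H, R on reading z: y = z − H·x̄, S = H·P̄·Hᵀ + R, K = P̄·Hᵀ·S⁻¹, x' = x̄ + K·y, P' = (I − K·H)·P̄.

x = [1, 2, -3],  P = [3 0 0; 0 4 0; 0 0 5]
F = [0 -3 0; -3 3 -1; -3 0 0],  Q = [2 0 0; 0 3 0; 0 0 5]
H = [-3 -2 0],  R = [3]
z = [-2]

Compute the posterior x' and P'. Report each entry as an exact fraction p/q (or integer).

x̄ = F·x = [-6, 6, -3]
P̄ = F·P·Fᵀ + Q = [38 -36 0; -36 71 27; 0 27 32]
y = z − H·x̄ = [-8]
S = H·P̄·Hᵀ + R = [197]
K = P̄·Hᵀ·S⁻¹ = [-42/197; -34/197; -54/197]
x' = x̄ + K·y = [-846/197, 1454/197, -159/197]
P' = (I − K·H)·P̄ = [5722/197 -8520/197 -2268/197; -8520/197 12831/197 3483/197; -2268/197 3483/197 3388/197]

x' = [-846/197, 1454/197, -159/197]
P' = [5722/197 -8520/197 -2268/197; -8520/197 12831/197 3483/197; -2268/197 3483/197 3388/197]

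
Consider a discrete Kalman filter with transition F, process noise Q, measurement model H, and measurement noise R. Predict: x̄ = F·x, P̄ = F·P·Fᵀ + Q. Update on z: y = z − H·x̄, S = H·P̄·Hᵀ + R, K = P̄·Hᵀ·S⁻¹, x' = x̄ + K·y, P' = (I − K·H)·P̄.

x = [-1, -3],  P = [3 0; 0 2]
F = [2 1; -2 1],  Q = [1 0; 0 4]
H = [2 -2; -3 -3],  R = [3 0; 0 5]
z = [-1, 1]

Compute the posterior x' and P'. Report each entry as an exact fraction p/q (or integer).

x' = [-14815/25906, -61/12953]
P' = [8215/25906 -670/12953; -670/12953 4130/12953]

x̄ = F·x = [-5, -1]
P̄ = F·P·Fᵀ + Q = [15 -10; -10 18]
y = z − H·x̄ = [7, -17]
S = H·P̄·Hᵀ + R = [215 18; 18 122]
K = P̄·Hᵀ·S⁻¹ = [3185/12953 -4125/25906; -3200/12953 -2076/12953]
x' = x̄ + K·y = [-14815/25906, -61/12953]
P' = (I − K·H)·P̄ = [8215/25906 -670/12953; -670/12953 4130/12953]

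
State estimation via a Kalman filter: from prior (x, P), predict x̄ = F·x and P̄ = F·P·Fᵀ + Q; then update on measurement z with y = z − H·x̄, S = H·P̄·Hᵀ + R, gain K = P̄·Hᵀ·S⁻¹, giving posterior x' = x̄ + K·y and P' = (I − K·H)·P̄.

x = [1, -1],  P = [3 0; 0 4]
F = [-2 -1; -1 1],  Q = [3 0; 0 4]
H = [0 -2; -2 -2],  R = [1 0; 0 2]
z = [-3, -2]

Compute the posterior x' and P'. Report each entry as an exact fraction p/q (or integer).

x̄ = F·x = [-1, -2]
P̄ = F·P·Fᵀ + Q = [19 2; 2 11]
y = z − H·x̄ = [-7, -8]
S = H·P̄·Hᵀ + R = [45 52; 52 138]
K = P̄·Hᵀ·S⁻¹ = [816/1753 -841/1753; -842/1753 -13/1753]
x' = x̄ + K·y = [-737/1753, 2492/1753]
P' = (I − K·H)·P̄ = [1249/1753 -408/1753; -408/1753 421/1753]

x' = [-737/1753, 2492/1753]
P' = [1249/1753 -408/1753; -408/1753 421/1753]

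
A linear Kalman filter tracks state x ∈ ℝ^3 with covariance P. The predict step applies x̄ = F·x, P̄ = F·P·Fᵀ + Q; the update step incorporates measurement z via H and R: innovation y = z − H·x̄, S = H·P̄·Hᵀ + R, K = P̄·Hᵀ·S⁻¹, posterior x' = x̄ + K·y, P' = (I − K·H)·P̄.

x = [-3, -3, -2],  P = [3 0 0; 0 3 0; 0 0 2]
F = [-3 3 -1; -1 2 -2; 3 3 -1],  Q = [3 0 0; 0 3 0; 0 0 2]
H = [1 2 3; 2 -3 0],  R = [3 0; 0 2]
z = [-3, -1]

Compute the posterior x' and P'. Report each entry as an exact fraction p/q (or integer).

x' = [182241/21364, 64527/10682, -42279/5341]
P' = [263163/10682 172215/10682 -401187/21364; 172215/10682 57489/5341 -66378/5341; -401187/21364 -66378/5341 314807/21364]

x̄ = F·x = [2, 1, -16]
P̄ = F·P·Fᵀ + Q = [59 31 2; 31 26 13; 2 13 58]
y = z − H·x̄ = [41, -2]
S = H·P̄·Hᵀ + R = [980 -112; -112 100]
K = P̄·Hᵀ·S⁻¹ = [3875/21364 1383/3052; 1301/10682 -18/763; 2035/10682 -417/3052]
x' = x̄ + K·y = [182241/21364, 64527/10682, -42279/5341]
P' = (I − K·H)·P̄ = [263163/10682 172215/10682 -401187/21364; 172215/10682 57489/5341 -66378/5341; -401187/21364 -66378/5341 314807/21364]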